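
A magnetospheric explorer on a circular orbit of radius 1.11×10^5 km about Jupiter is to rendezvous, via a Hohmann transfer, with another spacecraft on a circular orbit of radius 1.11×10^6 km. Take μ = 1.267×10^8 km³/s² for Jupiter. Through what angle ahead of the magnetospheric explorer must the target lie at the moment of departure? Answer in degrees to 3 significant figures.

The Hohmann ellipse has a_t = (r₁ + r₂)/2 = 6.105×10^5 km.
The half-period of the transfer ellipse is t = π√(a_t³/μ) = 1.3313×10^5 s.
Target angular speed ω₂ = √(μ/r₂³) = 9.6251×10^-6 rad/s.
Angle swept by the target during transfer: ω₂·t = 1.2814 rad = 73.42°.
Arrival is 180° from departure on the ellipse, so φ = 180° − 73.42° = 107°.

φ = 107°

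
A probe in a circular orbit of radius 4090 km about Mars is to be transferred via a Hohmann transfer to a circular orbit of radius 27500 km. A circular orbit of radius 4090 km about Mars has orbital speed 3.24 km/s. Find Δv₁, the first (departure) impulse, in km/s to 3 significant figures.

Δv₁ = 1.04 km/s

From the circular-orbit relation v² = μ/r at r = 4090 km: μ = v²r = (3.24)² × 4090 = 42935.2 km³/s².
Semi-major axis of the transfer orbit: a_t = (4090 + 27500)/2 = 15795 km.
Circular speed at r = 4090 km: v_c = √(μ/r) = 3.240 km/s.
Transfer-orbit speed at the same r (vis-viva, a = a_t): v_t = √[μ(2/r − 1/a_t)] = 4.275 km/s.
Δv₁ = |v_t − v_c| = |4.275 − 3.240| = 1.035 km/s.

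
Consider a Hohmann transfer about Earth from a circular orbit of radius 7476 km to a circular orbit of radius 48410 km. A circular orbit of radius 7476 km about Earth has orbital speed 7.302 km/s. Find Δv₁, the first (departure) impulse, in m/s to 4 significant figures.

Δv₁ = 2309 m/s

From the circular-orbit relation v² = μ/r at r = 7476 km: μ = v²r = (7.302)² × 7476 = 3.98614×10^5 km³/s².
Transfer-ellipse semi-major axis a_t = (r₁ + r₂)/2 = (7476 + 48410)/2 = 27943 km.
On the circular orbit at r = 7476 km, v_c = √(μ/r) = 7.302 km/s.
Transfer-orbit speed at the same r (vis-viva, a = a_t): v_t = √[μ(2/r − 1/a_t)] = 9.611 km/s.
Δv₁ = |v_t − v_c| = |9.611 − 7.302| = 2.309 km/s.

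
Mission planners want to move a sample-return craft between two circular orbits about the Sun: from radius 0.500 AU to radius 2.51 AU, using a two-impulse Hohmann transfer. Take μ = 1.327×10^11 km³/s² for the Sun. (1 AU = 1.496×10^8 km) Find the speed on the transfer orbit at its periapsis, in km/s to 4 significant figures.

In km: r₁ = 0.500 × 1.496×10^8 = 7.480×10^7 km; r₂ = 2.51 × 1.496×10^8 = 3.75496×10^8 km.
Semi-major axis of the transfer orbit: a_t = (7.480×10^7 + 3.75496×10^8)/2 = 2.25148×10^8 km.
At periapsis, r = 7.480×10^7 km.
Applying v² = μ(2/r − 1/a_t): v = 54.39 km/s.

v = 54.39 km/s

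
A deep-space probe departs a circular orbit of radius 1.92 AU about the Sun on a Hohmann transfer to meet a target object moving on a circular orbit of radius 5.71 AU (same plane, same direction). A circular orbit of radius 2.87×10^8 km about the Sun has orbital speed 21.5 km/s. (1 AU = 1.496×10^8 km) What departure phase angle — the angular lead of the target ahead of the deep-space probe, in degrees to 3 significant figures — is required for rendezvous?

φ = 81.7°

From the circular-orbit relation v² = μ/r at r = 2.87×10^8 km: μ = v²r = (21.5)² × 2.87×10^8 = 1.32666×10^11 km³/s².
In km: r₁ = 1.92 × 1.496×10^8 = 2.87232×10^8 km; r₂ = 5.71 × 1.496×10^8 = 8.54216×10^8 km.
The Hohmann ellipse has a_t = (r₁ + r₂)/2 = 5.70724×10^8 km.
The half-period of the transfer ellipse is t = π√(a_t³/μ) = 1.1760×10^8 s.
The target's mean motion on its circular orbit is ω₂ = √(μ/r₂³) = 1.4589×10^-8 rad/s.
Angle swept by the target during transfer: ω₂·t = 1.7157 rad = 98.30°.
The deep-space probe traverses 180° on the transfer ellipse, so the target must lead by 180° − 98.30° = 81.7°.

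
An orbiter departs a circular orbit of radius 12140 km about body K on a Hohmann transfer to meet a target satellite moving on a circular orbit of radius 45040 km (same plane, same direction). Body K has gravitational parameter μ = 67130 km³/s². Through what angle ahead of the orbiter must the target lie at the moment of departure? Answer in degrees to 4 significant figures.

φ = 88.97°

Semi-major axis of the transfer orbit: a_t = (12140 + 45040)/2 = 28590 km.
Transfer time t = π√(a_t³/μ) = 58616 s.
Target angular speed ω₂ = √(μ/r₂³) = 2.7106×10^-5 rad/s.
Angle swept by the target during transfer: ω₂·t = 1.5888 rad = 91.03°.
The orbiter traverses 180° on the transfer ellipse, so the target must lead by 180° − 91.03° = 88.97°.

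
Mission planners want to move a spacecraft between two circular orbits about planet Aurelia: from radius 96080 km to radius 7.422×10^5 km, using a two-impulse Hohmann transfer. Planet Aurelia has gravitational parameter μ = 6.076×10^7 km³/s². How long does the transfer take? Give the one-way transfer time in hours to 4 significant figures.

t = 30.38 hours

Transfer-ellipse semi-major axis a_t = (r₁ + r₂)/2 = (96080 + 7.422×10^5)/2 = 4.1914×10^5 km.
Half the transfer-orbit period gives t = π√(a_t³/μ) = 1.0937×10^5 s.
Converting: 1.0937×10^5 s ÷ 3600 s/hour = 30.38 hours.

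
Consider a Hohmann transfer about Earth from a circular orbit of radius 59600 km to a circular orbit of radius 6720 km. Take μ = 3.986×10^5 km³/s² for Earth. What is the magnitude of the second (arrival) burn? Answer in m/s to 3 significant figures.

Δv₂ = 2620 m/s

The Hohmann ellipse has a_t = (r₁ + r₂)/2 = 33160 km.
Circular speed at r = 6720 km: v_c = √(μ/r) = 7.70165 km/s.
Transfer-orbit speed at the same r (vis-viva, a = a_t): v_t = √[μ(2/r − 1/a_t)] = 10.3252 km/s.
Δv₂ = |v_t − v_c| = |10.3252 − 7.70165| = 2.624 km/s.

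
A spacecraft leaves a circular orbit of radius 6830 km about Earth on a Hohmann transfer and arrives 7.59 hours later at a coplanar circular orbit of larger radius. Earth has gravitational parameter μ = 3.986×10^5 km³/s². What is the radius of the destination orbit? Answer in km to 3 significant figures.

Transfer time t = 7.59 hours = 27324 s, and t = π√(a_t³/μ).
So a_t = (μ t²/π²)^(1/3) = (3.986×10^5 × (27324)² / π²)^(1/3) = 31125 km.
Since a_t = (r₁ + r₂)/2, r₂ = 2a_t − r₁ = 2×31125 − 6830 = 55420 km.

r₂ = 55400 km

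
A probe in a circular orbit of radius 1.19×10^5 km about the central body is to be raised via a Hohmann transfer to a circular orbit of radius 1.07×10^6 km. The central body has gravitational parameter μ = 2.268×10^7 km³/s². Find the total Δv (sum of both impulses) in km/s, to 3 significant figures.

Transfer-ellipse semi-major axis a_t = (r₁ + r₂)/2 = (1.190×10^5 + 1.070×10^6)/2 = 5.945×10^5 km.
At r₁ the circular-orbit speed is v₁ = √(μ/r₁) = 13.805 km/s.
On the transfer ellipse at r₁, vis-viva equation gives v_p = √[μ(2/r₁ − 1/a_t)] = 18.521 km/s.
First burn Δv₁ = |v_p − v₁| = 4.716 km/s.
At r₂, v₂ = √(μ/r₂) = 4.604 km/s.
Transfer-orbit speed at r₂: v_a = √[μ(2/r₂ − 1/a_t)] = 2.060 km/s.
Second burn Δv₂ = |v₂ − v_a| = 2.544 km/s.
Δv = Δv₁ + Δv₂ = 4.716 + 2.544 = 7.260 km/s.

Δv = 7.26 km/s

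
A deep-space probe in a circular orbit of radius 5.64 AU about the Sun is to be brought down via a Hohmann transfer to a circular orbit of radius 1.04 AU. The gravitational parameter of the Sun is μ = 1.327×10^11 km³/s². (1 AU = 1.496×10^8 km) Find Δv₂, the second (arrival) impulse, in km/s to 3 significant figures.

In km: r₁ = 5.64 × 1.496×10^8 = 8.43744×10^8 km; r₂ = 1.04 × 1.496×10^8 = 1.55584×10^8 km.
Semi-major axis of the transfer orbit: a_t = (8.43744×10^8 + 1.55584×10^8)/2 = 4.99664×10^8 km.
On the circular orbit at r = 1.55584×10^8 km, v_c = √(μ/r) = 29.205 km/s.
Transfer-orbit speed at the same r (vis-viva, a = a_t): v_t = √[μ(2/r − 1/a_t)] = 37.951 km/s.
Δv₂ = |v_t − v_c| = |37.951 − 29.205| = 8.746 km/s.

Δv₂ = 8.75 km/s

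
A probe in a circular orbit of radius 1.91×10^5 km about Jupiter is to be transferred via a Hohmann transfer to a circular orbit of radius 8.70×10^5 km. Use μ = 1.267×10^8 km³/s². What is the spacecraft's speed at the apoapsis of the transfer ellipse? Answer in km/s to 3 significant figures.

v = 7.24 km/s

The Hohmann ellipse has a_t = (r₁ + r₂)/2 = 5.305×10^5 km.
The apoapsis of the transfer ellipse is at r = 8.700×10^5 km.
From the vis-viva equation, v = √[μ(2/r − 1/a_t)] = 7.241 km/s.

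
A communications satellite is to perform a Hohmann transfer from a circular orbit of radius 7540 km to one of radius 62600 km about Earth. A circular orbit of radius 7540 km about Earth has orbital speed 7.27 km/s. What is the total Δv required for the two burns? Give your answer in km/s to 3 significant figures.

From the circular-orbit relation v² = μ/r at r = 7540 km: μ = v²r = (7.27)² × 7540 = 3.98511×10^5 km³/s².
Semi-major axis of the transfer orbit: a_t = (7540 + 62600)/2 = 35070 km.
Circular speed at r₁: v₁ = √(μ/r₁) = √(3.98511×10^5/7540) = 7.270 km/s.
Transfer-orbit speed at r₁ (vis-viva): v_p = √[μ(2/r₁ − 1/a_t)] = 9.713 km/s.
First burn Δv₁ = |v_p − v₁| = 2.443 km/s.
At r₂, v₂ = √(μ/r₂) = 2.523 km/s.
Transfer-orbit speed at r₂: v_a = √[μ(2/r₂ − 1/a_t)] = 1.170 km/s.
Second burn Δv₂ = |v₂ − v_a| = 1.353 km/s.
Δv = Δv₁ + Δv₂ = 2.443 + 1.353 = 3.796 km/s.

Δv = 3.80 km/s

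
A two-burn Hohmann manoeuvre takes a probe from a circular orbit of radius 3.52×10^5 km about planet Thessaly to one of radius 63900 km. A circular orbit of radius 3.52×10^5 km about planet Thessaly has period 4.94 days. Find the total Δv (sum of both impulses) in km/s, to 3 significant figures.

Δv = 5.97 km/s

From Kepler's third law T² = 4π²r³/μ at r = 3.52×10^5 km, T = 4.94 days = 4.94 × 86400 s = 4.26816×10^5 s: μ = 4π²r³/T² = 9.45162×10^6 km³/s².
Transfer-ellipse semi-major axis a_t = (r₁ + r₂)/2 = (3.520×10^5 + 63900)/2 = 2.0795×10^5 km.
Circular speed at r₁: v₁ = √(μ/r₁) = √(9.45162×10^6/3.520×10^5) = 5.18181 km/s.
Transfer-orbit speed at r₁ (vis-viva equation): v_a = √[μ(2/r₁ − 1/a_t)] = 2.87245 km/s.
First burn Δv₁ = |v_a − v₁| = 2.3094 km/s.
At r₂, v₂ = √(μ/r₂) = 12.1619 km/s.
Transfer-orbit speed at r₂: v_p = √[μ(2/r₂ − 1/a_t)] = 15.8232 km/s.
Second burn Δv₂ = |v₂ − v_p| = 3.6613 km/s.
Δv = Δv₁ + Δv₂ = 2.3094 + 3.6613 = 5.971 km/s.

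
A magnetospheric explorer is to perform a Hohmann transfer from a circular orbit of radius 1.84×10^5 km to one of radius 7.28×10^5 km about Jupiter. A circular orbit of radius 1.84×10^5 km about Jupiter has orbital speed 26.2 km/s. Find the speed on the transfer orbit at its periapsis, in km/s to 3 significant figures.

From the circular-orbit relation v² = μ/r at r = 1.84×10^5 km: μ = v²r = (26.2)² × 1.84×10^5 = 1.26305×10^8 km³/s².
Transfer-ellipse semi-major axis a_t = (r₁ + r₂)/2 = (1.840×10^5 + 7.280×10^5)/2 = 4.560×10^5 km.
The periapsis of the transfer ellipse is at r = 1.840×10^5 km.
Vis-viva: v = √[μ(2/r − 1/a_t)] = √[1.26305×10^8 × (2/1.840×10^5 − 1/4.560×10^5)] = 33.10 km/s.

v = 33.1 km/s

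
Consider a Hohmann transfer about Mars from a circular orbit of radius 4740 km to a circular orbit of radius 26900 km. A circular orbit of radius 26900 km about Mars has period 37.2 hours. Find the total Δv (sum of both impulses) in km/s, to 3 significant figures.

From Kepler's third law T² = 4π²r³/μ at r = 26900 km, T = 37.2 hours = 37.2 × 3600 s = 1.3392×10^5 s: μ = 4π²r³/T² = 42847.5 km³/s².
The Hohmann ellipse has a_t = (r₁ + r₂)/2 = 15820 km.
At r₁ the circular-orbit speed is v₁ = √(μ/r₁) = 3.007 km/s.
Transfer-orbit speed at r₁ (vis-viva): v_p = √[μ(2/r₁ − 1/a_t)] = 3.921 km/s.
First burn Δv₁ = |v_p − v₁| = 0.9140 km/s.
Circular speed at r₂: v₂ = √(μ/r₂) = 1.262 km/s.
Transfer-orbit speed at r₂: v_a = √[μ(2/r₂ − 1/a_t)] = 0.6908 km/s.
Second burn Δv₂ = |v₂ − v_a| = 0.5712 km/s.
Total Δv = Δv₁ + Δv₂ = 1.485 km/s.

Δv = 1.49 km/s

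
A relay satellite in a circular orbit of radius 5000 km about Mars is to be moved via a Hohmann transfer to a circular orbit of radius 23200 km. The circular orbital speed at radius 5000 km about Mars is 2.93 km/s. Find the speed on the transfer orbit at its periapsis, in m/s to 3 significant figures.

From the circular-orbit relation v² = μ/r at r = 5000 km: μ = v²r = (2.93)² × 5000 = 42924.5 km³/s².
The Hohmann ellipse has a_t = (r₁ + r₂)/2 = 14100 km.
At periapsis, r = 5000 km.
From the vis-viva equation, v = √[μ(2/r − 1/a_t)] = 3.758 km/s.

v = 3760 m/s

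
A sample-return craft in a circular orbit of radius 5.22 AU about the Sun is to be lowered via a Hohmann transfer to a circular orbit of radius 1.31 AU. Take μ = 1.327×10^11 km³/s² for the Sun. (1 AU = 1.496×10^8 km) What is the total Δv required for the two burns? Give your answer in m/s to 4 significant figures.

Δv = 11660 m/s

In km: r₁ = 5.22 × 1.496×10^8 = 7.80912×10^8 km; r₂ = 1.31 × 1.496×10^8 = 1.95976×10^8 km.
The Hohmann ellipse has a_t = (r₁ + r₂)/2 = 4.88444×10^8 km.
Circular speed at r₁: v₁ = √(μ/r₁) = √(1.327×10^11/7.80912×10^8) = 13.036 km/s.
Transfer-orbit speed at r₁ (v² = μ(2/r − 1/a)): v_a = √[μ(2/r₁ − 1/a_t)] = 8.2571 km/s.
First burn Δv₁ = |v_a − v₁| = 4.779 km/s.
At r₂, v₂ = √(μ/r₂) = 26.0216 km/s.
Transfer-orbit speed at r₂: v_p = √[μ(2/r₂ − 1/a_t)] = 32.9024 km/s.
Second burn Δv₂ = |v₂ − v_p| = 6.881 km/s.
Total Δv = Δv₁ + Δv₂ = 11.66 km/s.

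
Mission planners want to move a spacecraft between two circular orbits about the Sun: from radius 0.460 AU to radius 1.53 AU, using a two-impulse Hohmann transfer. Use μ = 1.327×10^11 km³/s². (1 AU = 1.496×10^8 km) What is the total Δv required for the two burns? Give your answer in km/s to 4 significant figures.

Δv = 18.25 km/s

In km: r₁ = 0.460 × 1.496×10^8 = 6.8816×10^7 km; r₂ = 1.53 × 1.496×10^8 = 2.28888×10^8 km.
The Hohmann ellipse has a_t = (r₁ + r₂)/2 = 1.48852×10^8 km.
Circular speed at r₁: v₁ = √(μ/r₁) = √(1.327×10^11/6.8816×10^7) = 43.91 km/s.
Transfer-orbit speed at r₁ (vis-viva equation): v_p = √[μ(2/r₁ − 1/a_t)] = 54.45 km/s.
First burn Δv₁ = |v_p − v₁| = 10.54 km/s.
At r₂, v₂ = √(μ/r₂) = 24.0782 km/s.
Transfer-orbit speed at r₂: v_a = √[μ(2/r₂ − 1/a_t)] = 16.3716 km/s.
Second burn Δv₂ = |v₂ − v_a| = 7.707 km/s.
Δv = Δv₁ + Δv₂ = 10.54 + 7.707 = 18.25 km/s.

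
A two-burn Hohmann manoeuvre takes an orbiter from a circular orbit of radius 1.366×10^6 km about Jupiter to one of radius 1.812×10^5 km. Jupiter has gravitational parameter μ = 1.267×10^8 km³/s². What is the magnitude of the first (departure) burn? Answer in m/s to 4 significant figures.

Δv₁ = 4970 m/s

Semi-major axis of the transfer orbit: a_t = (1.366×10^6 + 1.812×10^5)/2 = 7.736×10^5 km.
On the circular orbit at r = 1.366×10^6 km, v_c = √(μ/r) = 9.631 km/s.
Vis-viva on the transfer ellipse at r = 1.366×10^6 km gives v_t = √[μ(2/r − 1/a_t)] = 4.661 km/s.
Δv₁ = |v_t − v_c| = |4.661 − 9.631| = 4.970 km/s.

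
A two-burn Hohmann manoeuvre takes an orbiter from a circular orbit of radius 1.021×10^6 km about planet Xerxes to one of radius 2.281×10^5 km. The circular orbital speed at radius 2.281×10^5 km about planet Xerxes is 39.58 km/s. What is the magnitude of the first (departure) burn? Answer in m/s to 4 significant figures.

Δv₁ = 7402 m/s

From the circular-orbit relation v² = μ/r at r = 2.281×10^5 km: μ = v²r = (39.58)² × 2.281×10^5 = 3.57336×10^8 km³/s².
The Hohmann ellipse has a_t = (r₁ + r₂)/2 = 6.2455×10^5 km.
Circular speed at r = 1.021×10^6 km: v_c = √(μ/r) = 18.708 km/s.
Vis-viva on the transfer ellipse at r = 1.021×10^6 km gives v_t = √[μ(2/r − 1/a_t)] = 11.306 km/s.
Δv₁ = |v_t − v_c| = |11.306 − 18.708| = 7.402 km/s.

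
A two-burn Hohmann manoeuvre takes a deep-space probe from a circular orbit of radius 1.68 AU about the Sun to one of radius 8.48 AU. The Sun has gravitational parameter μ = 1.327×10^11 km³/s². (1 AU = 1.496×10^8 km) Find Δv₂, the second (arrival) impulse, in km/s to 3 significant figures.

Δv₂ = 4.35 km/s

In km: r₁ = 1.68 × 1.496×10^8 = 2.51328×10^8 km; r₂ = 8.48 × 1.496×10^8 = 1.268608×10^9 km.
Semi-major axis of the transfer orbit: a_t = (2.51328×10^8 + 1.268608×10^9)/2 = 7.59968×10^8 km.
On the circular orbit at r = 1.268608×10^9 km, v_c = √(μ/r) = 10.228 km/s.
Transfer-orbit speed at the same r (vis-viva, a = a_t): v_t = √[μ(2/r − 1/a_t)] = 5.8816 km/s.
Δv₂ = |v_t − v_c| = |5.8816 − 10.228| = 4.346 km/s.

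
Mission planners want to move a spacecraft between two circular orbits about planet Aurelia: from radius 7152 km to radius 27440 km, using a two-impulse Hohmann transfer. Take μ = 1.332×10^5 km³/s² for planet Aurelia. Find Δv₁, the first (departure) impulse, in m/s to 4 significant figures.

Transfer-ellipse semi-major axis a_t = (r₁ + r₂)/2 = (7152 + 27440)/2 = 17296 km.
On the circular orbit at r = 7152 km, v_c = √(μ/r) = 4.316 km/s.
Transfer-orbit speed at the same r (vis-viva, a = a_t): v_t = √[μ(2/r − 1/a_t)] = 5.436 km/s.
Δv₁ = |v_t − v_c| = |5.436 − 4.316| = 1.120 km/s.

Δv₁ = 1120 m/s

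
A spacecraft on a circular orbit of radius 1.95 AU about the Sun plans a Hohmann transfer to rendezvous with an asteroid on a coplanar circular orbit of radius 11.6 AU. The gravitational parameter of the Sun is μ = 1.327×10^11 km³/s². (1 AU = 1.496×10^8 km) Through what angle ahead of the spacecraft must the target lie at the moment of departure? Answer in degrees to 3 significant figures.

In km: r₁ = 1.95 × 1.496×10^8 = 2.9172×10^8 km; r₂ = 11.6 × 1.496×10^8 = 1.73536×10^9 km.
Transfer-ellipse semi-major axis a_t = (r₁ + r₂)/2 = (2.9172×10^8 + 1.73536×10^9)/2 = 1.01354×10^9 km.
The half-period of the transfer ellipse is t = π√(a_t³/μ) = 2.782760×10^8 s.
The target's mean motion on its circular orbit is ω₂ = √(μ/r₂³) = 5.039078×10^-9 rad/s.
Angle swept by the target during transfer: ω₂·t = 1.40225 rad = 80.34°.
The spacecraft traverses 180° on the transfer ellipse, so the target must lead by 180° − 80.34° = 99.7°.

φ = 99.7°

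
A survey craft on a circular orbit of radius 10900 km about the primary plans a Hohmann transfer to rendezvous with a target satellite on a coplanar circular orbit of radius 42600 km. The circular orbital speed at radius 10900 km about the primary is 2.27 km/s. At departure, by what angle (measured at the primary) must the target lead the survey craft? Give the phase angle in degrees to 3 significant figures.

From the circular-orbit relation v² = μ/r at r = 10900 km: μ = v²r = (2.27)² × 10900 = 56166.6 km³/s².
The Hohmann ellipse has a_t = (r₁ + r₂)/2 = 26750 km.
The half-period of the transfer ellipse is t = π√(a_t³/μ) = 57996 s.
The target's mean motion on its circular orbit is ω₂ = √(μ/r₂³) = 2.6954×10^-5 rad/s.
Angle swept by the target during transfer: ω₂·t = 1.56322 rad = 89.57°.
The survey craft traverses 180° on the transfer ellipse, so the target must lead by 180° − 89.57° = 90.4°.

φ = 90.4°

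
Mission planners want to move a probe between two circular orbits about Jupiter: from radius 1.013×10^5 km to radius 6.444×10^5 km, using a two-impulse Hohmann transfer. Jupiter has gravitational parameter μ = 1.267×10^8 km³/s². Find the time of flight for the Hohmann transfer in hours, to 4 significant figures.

Transfer-ellipse semi-major axis a_t = (r₁ + r₂)/2 = (1.013×10^5 + 6.444×10^5)/2 = 3.7285×10^5 km.
Transfer time t = π√(a_t³/μ) = π√((3.7285×10^5)³ / 1.267×10^8) = 63540 s.
Converting: 63540 s ÷ 3600 s/hour = 17.65 hours.

t = 17.65 hours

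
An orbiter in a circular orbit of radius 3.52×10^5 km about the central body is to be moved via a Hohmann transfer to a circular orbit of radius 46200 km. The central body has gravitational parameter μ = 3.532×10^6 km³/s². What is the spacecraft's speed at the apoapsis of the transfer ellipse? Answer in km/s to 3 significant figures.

v = 1.53 km/s

Semi-major axis of the transfer orbit: a_t = (3.520×10^5 + 46200)/2 = 1.991×10^5 km.
The apoapsis of the transfer ellipse is at r = 3.520×10^5 km.
From the vis-viva equation, v = √[μ(2/r − 1/a_t)] = 1.526 km/s.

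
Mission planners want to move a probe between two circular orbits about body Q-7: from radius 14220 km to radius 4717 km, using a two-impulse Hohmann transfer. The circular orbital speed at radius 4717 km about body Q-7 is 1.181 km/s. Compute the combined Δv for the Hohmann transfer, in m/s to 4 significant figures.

Δv = 466.4 m/s

From the circular-orbit relation v² = μ/r at r = 4717 km: μ = v²r = (1.181)² × 4717 = 6579.09 km³/s².
Transfer-ellipse semi-major axis a_t = (r₁ + r₂)/2 = (14220 + 4717)/2 = 9468.5 km.
At r₁ the circular-orbit speed is v₁ = √(μ/r₁) = 0.6802 km/s.
On the transfer ellipse at r₁, vis-viva equation gives v_a = √[μ(2/r₁ − 1/a_t)] = 0.4801 km/s.
First burn Δv₁ = |v_a − v₁| = 0.2001 km/s.
At r₂, v₂ = √(μ/r₂) = 1.1810 km/s.
Transfer-orbit speed at r₂: v_p = √[μ(2/r₂ − 1/a_t)] = 1.4473 km/s.
Second burn Δv₂ = |v₂ − v_p| = 0.2663 km/s.
Δv = Δv₁ + Δv₂ = 0.2001 + 0.2663 = 0.4664 km/s.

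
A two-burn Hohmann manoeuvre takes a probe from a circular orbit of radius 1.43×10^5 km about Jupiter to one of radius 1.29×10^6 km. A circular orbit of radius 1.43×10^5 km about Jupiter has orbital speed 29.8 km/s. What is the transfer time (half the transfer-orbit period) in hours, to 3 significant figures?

From the circular-orbit relation v² = μ/r at r = 1.43×10^5 km: μ = v²r = (29.8)² × 1.43×10^5 = 1.26990×10^8 km³/s².
Transfer-ellipse semi-major axis a_t = (r₁ + r₂)/2 = (1.430×10^5 + 1.290×10^6)/2 = 7.165×10^5 km.
Half the transfer-orbit period gives t = π√(a_t³/μ) = 1.691×10^5 s.
Converting: 1.691×10^5 s ÷ 3600 s/hour = 47.0 hours.

t = 47.0 hours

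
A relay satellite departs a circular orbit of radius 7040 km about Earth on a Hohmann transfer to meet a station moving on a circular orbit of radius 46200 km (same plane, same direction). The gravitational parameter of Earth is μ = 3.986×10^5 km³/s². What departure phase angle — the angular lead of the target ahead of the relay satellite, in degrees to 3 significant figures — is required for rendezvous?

Semi-major axis of the transfer orbit: a_t = (7040 + 46200)/2 = 26620 km.
The half-period of the transfer ellipse is t = π√(a_t³/μ) = 21611.9 s.
The target's mean motion on its circular orbit is ω₂ = √(μ/r₂³) = 6.35778×10^-5 rad/s.
Angle swept by the target during transfer: ω₂·t = 1.37404 rad = 78.73°.
The relay satellite traverses 180° on the transfer ellipse, so the target must lead by 180° − 78.73° = 101°.

φ = 101°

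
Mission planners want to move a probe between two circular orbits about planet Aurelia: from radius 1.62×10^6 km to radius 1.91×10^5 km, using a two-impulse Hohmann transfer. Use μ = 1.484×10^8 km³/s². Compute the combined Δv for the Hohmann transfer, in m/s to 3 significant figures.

Δv = 14600 m/s

Semi-major axis of the transfer orbit: a_t = (1.620×10^6 + 1.910×10^5)/2 = 9.055×10^5 km.
Circular speed at r₁: v₁ = √(μ/r₁) = √(1.484×10^8/1.620×10^6) = 9.571 km/s.
Transfer-orbit speed at r₁ (vis-viva equation): v_a = √[μ(2/r₁ − 1/a_t)] = 4.396 km/s.
First burn Δv₁ = |v_a − v₁| = 5.175 km/s.
At r₂, v₂ = √(μ/r₂) = 27.874 km/s.
Transfer-orbit speed at r₂: v_p = √[μ(2/r₂ − 1/a_t)] = 37.283 km/s.
Second burn Δv₂ = |v₂ − v_p| = 9.409 km/s.
Total Δv = Δv₁ + Δv₂ = 14.58 km/s.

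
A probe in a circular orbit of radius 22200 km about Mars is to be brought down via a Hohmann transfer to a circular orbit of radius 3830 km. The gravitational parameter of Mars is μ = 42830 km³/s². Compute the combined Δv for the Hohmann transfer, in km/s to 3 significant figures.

Δv = 1.66 km/s

Transfer-ellipse semi-major axis a_t = (r₁ + r₂)/2 = (22200 + 3830)/2 = 13015 km.
At r₁ the circular-orbit speed is v₁ = √(μ/r₁) = 1.389 km/s.
Transfer-orbit speed at r₁ (v² = μ(2/r − 1/a)): v_a = √[μ(2/r₁ − 1/a_t)] = 0.7535 km/s.
First burn Δv₁ = |v_a − v₁| = 0.63550 km/s.
Circular speed at r₂: v₂ = √(μ/r₂) = 3.3441 km/s.
Transfer-orbit speed at r₂: v_p = √[μ(2/r₂ − 1/a_t)] = 4.3675 km/s.
Second burn Δv₂ = |v₂ − v_p| = 1.0234 km/s.
Δv = Δv₁ + Δv₂ = 0.63550 + 1.0234 = 1.659 km/s.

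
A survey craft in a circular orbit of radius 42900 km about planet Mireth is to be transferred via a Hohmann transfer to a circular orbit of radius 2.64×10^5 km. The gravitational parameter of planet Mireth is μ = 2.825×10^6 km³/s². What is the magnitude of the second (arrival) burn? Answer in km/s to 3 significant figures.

Δv₂ = 1.54 km/s

The Hohmann ellipse has a_t = (r₁ + r₂)/2 = 1.5345×10^5 km.
Circular speed at r = 2.640×10^5 km: v_c = √(μ/r) = 3.2712 km/s.
Transfer-orbit speed at the same r (vis-viva, a = a_t): v_t = √[μ(2/r − 1/a_t)] = 1.7296 km/s.
Δv₂ = |v_t − v_c| = |1.7296 − 3.2712| = 1.542 km/s.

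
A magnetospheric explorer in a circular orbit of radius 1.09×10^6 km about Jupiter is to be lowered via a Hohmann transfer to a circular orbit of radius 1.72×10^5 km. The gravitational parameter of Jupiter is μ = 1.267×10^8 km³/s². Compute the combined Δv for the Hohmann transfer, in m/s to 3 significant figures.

Semi-major axis of the transfer orbit: a_t = (1.090×10^6 + 1.720×10^5)/2 = 6.310×10^5 km.
At r₁ the circular-orbit speed is v₁ = √(μ/r₁) = 10.781 km/s.
Transfer-orbit speed at r₁ (vis-viva equation): v_a = √[μ(2/r₁ − 1/a_t)] = 5.6289 km/s.
First burn Δv₁ = |v_a − v₁| = 5.152 km/s.
Circular speed at r₂: v₂ = √(μ/r₂) = 27.141 km/s.
Transfer-orbit speed at r₂: v_p = √[μ(2/r₂ − 1/a_t)] = 35.672 km/s.
Second burn Δv₂ = |v₂ − v_p| = 8.531 km/s.
Δv = Δv₁ + Δv₂ = 5.152 + 8.531 = 13.68 km/s.

Δv = 13700 m/s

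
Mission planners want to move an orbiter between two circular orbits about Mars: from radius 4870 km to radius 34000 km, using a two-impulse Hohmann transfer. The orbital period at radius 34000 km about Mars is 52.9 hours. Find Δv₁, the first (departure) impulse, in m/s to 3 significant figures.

From Kepler's third law T² = 4π²r³/μ at r = 34000 km, T = 52.9 hours = 52.9 × 3600 s = 1.9044×10^5 s: μ = 4π²r³/T² = 42783.9 km³/s².
Transfer-ellipse semi-major axis a_t = (r₁ + r₂)/2 = (4870 + 34000)/2 = 19435 km.
On the circular orbit at r = 4870 km, v_c = √(μ/r) = 2.9640 km/s.
Transfer-orbit speed at the same r (vis-viva, a = a_t): v_t = √[μ(2/r − 1/a_t)] = 3.9203 km/s.
Δv₁ = |v_t − v_c| = |3.9203 − 2.9640| = 0.9563 km/s.

Δv₁ = 956 m/s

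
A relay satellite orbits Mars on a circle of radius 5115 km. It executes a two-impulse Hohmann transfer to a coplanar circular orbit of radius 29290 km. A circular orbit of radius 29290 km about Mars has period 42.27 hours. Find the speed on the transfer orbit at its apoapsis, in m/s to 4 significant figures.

v = 659.5 m/s

From Kepler's third law T² = 4π²r³/μ at r = 29290 km, T = 42.27 hours = 42.27 × 3600 s = 1.52172×10^5 s: μ = 4π²r³/T² = 42839.9 km³/s².
Semi-major axis of the transfer orbit: a_t = (5115 + 29290)/2 = 17202.5 km.
At apoapsis, r = 29290 km.
From the vis-viva equation, v = √[μ(2/r − 1/a_t)] = 0.6595 km/s.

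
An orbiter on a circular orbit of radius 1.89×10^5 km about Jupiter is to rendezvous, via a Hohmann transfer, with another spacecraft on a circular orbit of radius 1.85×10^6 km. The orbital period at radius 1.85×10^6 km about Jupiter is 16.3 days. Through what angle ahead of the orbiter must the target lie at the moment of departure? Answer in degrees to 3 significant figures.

φ = 106°

From Kepler's third law T² = 4π²r³/μ at r = 1.85×10^6 km, T = 16.3 days = 16.3 × 86400 s = 1.40832×10^6 s: μ = 4π²r³/T² = 1.26030×10^8 km³/s².
Transfer-ellipse semi-major axis a_t = (r₁ + r₂)/2 = (1.890×10^5 + 1.850×10^6)/2 = 1.0195×10^6 km.
Transfer time t = π√(a_t³/μ) = 2.881×10^5 s.
The target's mean motion on its circular orbit is ω₂ = √(μ/r₂³) = 4.461×10^-6 rad/s.
Angle swept by the target during transfer: ω₂·t = 1.2852 rad = 73.64°.
The orbiter traverses 180° on the transfer ellipse, so the target must lead by 180° − 73.64° = 106°.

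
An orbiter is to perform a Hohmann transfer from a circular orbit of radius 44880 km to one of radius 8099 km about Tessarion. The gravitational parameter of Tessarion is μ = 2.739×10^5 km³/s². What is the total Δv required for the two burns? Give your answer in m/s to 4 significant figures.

Semi-major axis of the transfer orbit: a_t = (44880 + 8099)/2 = 26489.5 km.
At r₁ the circular-orbit speed is v₁ = √(μ/r₁) = 2.47041 km/s.
On the transfer ellipse at r₁, v² = μ(2/r − 1/a) gives v_a = √[μ(2/r₁ − 1/a_t)] = 1.36599 km/s.
First burn Δv₁ = |v_a − v₁| = 1.10442 km/s.
At r₂, v₂ = √(μ/r₂) = 5.81541 km/s.
Transfer-orbit speed at r₂: v_p = √[μ(2/r₂ − 1/a_t)] = 7.56955 km/s.
Second burn Δv₂ = |v₂ − v_p| = 1.75414 km/s.
Δv = Δv₁ + Δv₂ = 1.10442 + 1.75414 = 2.859 km/s.

Δv = 2859 m/s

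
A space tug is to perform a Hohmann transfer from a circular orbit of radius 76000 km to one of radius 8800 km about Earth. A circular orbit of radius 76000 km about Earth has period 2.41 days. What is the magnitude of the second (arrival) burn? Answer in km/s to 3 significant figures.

From Kepler's third law T² = 4π²r³/μ at r = 76000 km, T = 2.41 days = 2.41 × 86400 s = 2.08224×10^5 s: μ = 4π²r³/T² = 3.99704×10^5 km³/s².
Semi-major axis of the transfer orbit: a_t = (76000 + 8800)/2 = 42400 km.
Circular speed at r = 8800 km: v_c = √(μ/r) = 6.73951 km/s.
Vis-viva on the transfer ellipse at r = 8800 km gives v_t = √[μ(2/r − 1/a_t)] = 9.02302 km/s.
Δv₂ = |v_t − v_c| = |9.02302 − 6.73951| = 2.284 km/s.

Δv₂ = 2.28 km/s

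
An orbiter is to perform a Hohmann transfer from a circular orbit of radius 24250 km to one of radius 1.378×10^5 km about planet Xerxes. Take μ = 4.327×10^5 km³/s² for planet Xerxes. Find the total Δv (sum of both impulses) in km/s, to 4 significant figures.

Δv = 2.087 km/s

Transfer-ellipse semi-major axis a_t = (r₁ + r₂)/2 = (24250 + 1.378×10^5)/2 = 81025 km.
Circular speed at r₁: v₁ = √(μ/r₁) = √(4.327×10^5/24250) = 4.2241 km/s.
Transfer-orbit speed at r₁ (v² = μ(2/r − 1/a)): v_p = √[μ(2/r₁ − 1/a_t)] = 5.5087 km/s.
First burn Δv₁ = |v_p − v₁| = 1.2846 km/s.
At r₂, v₂ = √(μ/r₂) = 1.77202 km/s.
Transfer-orbit speed at r₂: v_a = √[μ(2/r₂ − 1/a_t)] = 0.969427 km/s.
Second burn Δv₂ = |v₂ − v_a| = 0.80259 km/s.
Δv = Δv₁ + Δv₂ = 1.2846 + 0.80259 = 2.087 km/s.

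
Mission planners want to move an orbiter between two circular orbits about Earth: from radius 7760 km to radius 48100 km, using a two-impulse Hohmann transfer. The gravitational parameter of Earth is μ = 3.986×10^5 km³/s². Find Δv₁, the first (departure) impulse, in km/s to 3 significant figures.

Semi-major axis of the transfer orbit: a_t = (7760 + 48100)/2 = 27930 km.
On the circular orbit at r = 7760 km, v_c = √(μ/r) = 7.167 km/s.
Vis-viva on the transfer ellipse at r = 7760 km gives v_t = √[μ(2/r − 1/a_t)] = 9.405 km/s.
Δv₁ = |v_t − v_c| = |9.405 − 7.167| = 2.238 km/s.

Δv₁ = 2.24 km/s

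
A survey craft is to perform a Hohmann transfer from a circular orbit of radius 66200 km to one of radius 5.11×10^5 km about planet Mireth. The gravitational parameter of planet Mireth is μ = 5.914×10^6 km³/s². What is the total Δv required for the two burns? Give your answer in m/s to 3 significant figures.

Δv = 4900 m/s

The Hohmann ellipse has a_t = (r₁ + r₂)/2 = 2.886×10^5 km.
Circular speed at r₁: v₁ = √(μ/r₁) = √(5.914×10^6/66200) = 9.4517 km/s.
On the transfer ellipse at r₁, vis-viva equation gives v_p = √[μ(2/r₁ − 1/a_t)] = 12.577 km/s.
First burn Δv₁ = |v_p − v₁| = 3.125 km/s.
At r₂, v₂ = √(μ/r₂) = 3.402 km/s.
Transfer-orbit speed at r₂: v_a = √[μ(2/r₂ − 1/a_t)] = 1.629 km/s.
Second burn Δv₂ = |v₂ − v_a| = 1.773 km/s.
Total Δv = Δv₁ + Δv₂ = 4.898 km/s.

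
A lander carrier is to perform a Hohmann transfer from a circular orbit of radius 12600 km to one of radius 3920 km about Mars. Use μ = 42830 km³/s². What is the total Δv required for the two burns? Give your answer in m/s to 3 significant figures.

Δv = 1350 m/s

The Hohmann ellipse has a_t = (r₁ + r₂)/2 = 8260 km.
Circular speed at r₁: v₁ = √(μ/r₁) = √(42830/12600) = 1.8437 km/s.
On the transfer ellipse at r₁, vis-viva gives v_a = √[μ(2/r₁ − 1/a_t)] = 1.2701 km/s.
First burn Δv₁ = |v_a − v₁| = 0.5736 km/s.
Circular speed at r₂: v₂ = √(μ/r₂) = 3.3055 km/s.
Transfer-orbit speed at r₂: v_p = √[μ(2/r₂ − 1/a_t)] = 4.0825 km/s.
Second burn Δv₂ = |v₂ − v_p| = 0.7770 km/s.
Total Δv = Δv₁ + Δv₂ = 1.351 km/s.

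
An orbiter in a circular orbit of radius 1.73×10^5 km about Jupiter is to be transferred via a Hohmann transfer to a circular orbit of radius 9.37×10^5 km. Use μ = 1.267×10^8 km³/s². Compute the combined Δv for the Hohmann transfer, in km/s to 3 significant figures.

Δv = 13.2 km/s

Semi-major axis of the transfer orbit: a_t = (1.730×10^5 + 9.370×10^5)/2 = 5.550×10^5 km.
At r₁ the circular-orbit speed is v₁ = √(μ/r₁) = 27.062 km/s.
On the transfer ellipse at r₁, vis-viva gives v_p = √[μ(2/r₁ − 1/a_t)] = 35.163 km/s.
First burn Δv₁ = |v_p − v₁| = 8.101 km/s.
At r₂, v₂ = √(μ/r₂) = 11.628 km/s.
Transfer-orbit speed at r₂: v_a = √[μ(2/r₂ − 1/a_t)] = 6.4922 km/s.
Second burn Δv₂ = |v₂ − v_a| = 5.136 km/s.
Δv = Δv₁ + Δv₂ = 8.101 + 5.136 = 13.24 km/s.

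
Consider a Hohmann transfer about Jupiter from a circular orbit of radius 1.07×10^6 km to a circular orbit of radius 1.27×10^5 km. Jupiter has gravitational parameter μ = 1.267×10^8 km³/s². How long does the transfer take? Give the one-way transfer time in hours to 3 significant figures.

t = 35.9 hours

The Hohmann ellipse has a_t = (r₁ + r₂)/2 = 5.985×10^5 km.
By Kepler's third law the transfer-orbit period is T = 2π√(a_t³/μ), so t = T/2 = 1.292×10^5 s.
Converting: 1.292×10^5 s ÷ 3600 s/hour = 35.9 hours.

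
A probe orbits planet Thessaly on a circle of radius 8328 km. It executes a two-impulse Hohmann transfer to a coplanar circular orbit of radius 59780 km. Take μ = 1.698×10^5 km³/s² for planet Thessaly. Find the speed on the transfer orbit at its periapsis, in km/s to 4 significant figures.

The Hohmann ellipse has a_t = (r₁ + r₂)/2 = 34054 km.
At periapsis, r = 8328 km.
Vis-viva: v = √[μ(2/r − 1/a_t)] = √[1.698×10^5 × (2/8328 − 1/34054)] = 5.983 km/s.

v = 5.983 km/s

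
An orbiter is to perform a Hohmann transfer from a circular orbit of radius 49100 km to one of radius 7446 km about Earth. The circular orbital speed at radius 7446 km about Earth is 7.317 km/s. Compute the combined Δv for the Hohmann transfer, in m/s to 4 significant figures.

From the circular-orbit relation v² = μ/r at r = 7446 km: μ = v²r = (7.317)² × 7446 = 3.98648×10^5 km³/s².
Semi-major axis of the transfer orbit: a_t = (49100 + 7446)/2 = 28273 km.
At r₁ the circular-orbit speed is v₁ = √(μ/r₁) = 2.8494 km/s.
On the transfer ellipse at r₁, vis-viva equation gives v_a = √[μ(2/r₁ − 1/a_t)] = 1.4623 km/s.
First burn Δv₁ = |v_a − v₁| = 1.3871 km/s.
Circular speed at r₂: v₂ = √(μ/r₂) = 7.3170 km/s.
Transfer-orbit speed at r₂: v_p = √[μ(2/r₂ − 1/a_t)] = 9.6425 km/s.
Second burn Δv₂ = |v₂ − v_p| = 2.3255 km/s.
Δv = Δv₁ + Δv₂ = 1.3871 + 2.3255 = 3.713 km/s.

Δv = 3713 m/s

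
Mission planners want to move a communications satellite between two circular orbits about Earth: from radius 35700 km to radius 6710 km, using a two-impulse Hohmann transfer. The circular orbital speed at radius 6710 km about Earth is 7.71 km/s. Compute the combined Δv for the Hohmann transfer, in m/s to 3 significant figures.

Δv = 3760 m/s

From the circular-orbit relation v² = μ/r at r = 6710 km: μ = v²r = (7.71)² × 6710 = 3.98870×10^5 km³/s².
The Hohmann ellipse has a_t = (r₁ + r₂)/2 = 21205 km.
Circular speed at r₁: v₁ = √(μ/r₁) = √(3.98870×10^5/35700) = 3.3426 km/s.
Transfer-orbit speed at r₁ (vis-viva equation): v_a = √[μ(2/r₁ − 1/a_t)] = 1.8803 km/s.
First burn Δv₁ = |v_a − v₁| = 1.462 km/s.
Circular speed at r₂: v₂ = √(μ/r₂) = 7.7100 km/s.
Transfer-orbit speed at r₂: v_p = √[μ(2/r₂ − 1/a_t)] = 10.004 km/s.
Second burn Δv₂ = |v₂ − v_p| = 2.294 km/s.
Total Δv = Δv₁ + Δv₂ = 3.756 km/s.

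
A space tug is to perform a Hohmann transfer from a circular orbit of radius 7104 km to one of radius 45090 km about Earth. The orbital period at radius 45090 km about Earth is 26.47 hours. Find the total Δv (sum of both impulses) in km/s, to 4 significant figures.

Δv = 3.777 km/s

From Kepler's third law T² = 4π²r³/μ at r = 45090 km, T = 26.47 hours = 26.47 × 3600 s = 95292 s: μ = 4π²r³/T² = 3.98554×10^5 km³/s².
The Hohmann ellipse has a_t = (r₁ + r₂)/2 = 26097 km.
Circular speed at r₁: v₁ = √(μ/r₁) = √(3.98554×10^5/7104) = 7.490 km/s.
Transfer-orbit speed at r₁ (vis-viva equation): v_p = √[μ(2/r₁ − 1/a_t)] = 9.845 km/s.
First burn Δv₁ = |v_p − v₁| = 2.355 km/s.
Circular speed at r₂: v₂ = √(μ/r₂) = 2.973 km/s.
Transfer-orbit speed at r₂: v_a = √[μ(2/r₂ − 1/a_t)] = 1.551 km/s.
Second burn Δv₂ = |v₂ − v_a| = 1.422 km/s.
Δv = Δv₁ + Δv₂ = 2.355 + 1.422 = 3.777 km/s.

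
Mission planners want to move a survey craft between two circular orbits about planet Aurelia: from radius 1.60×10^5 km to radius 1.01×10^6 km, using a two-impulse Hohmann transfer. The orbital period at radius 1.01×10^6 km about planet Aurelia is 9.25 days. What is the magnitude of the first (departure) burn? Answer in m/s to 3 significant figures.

Δv₁ = 6260 m/s

From Kepler's third law T² = 4π²r³/μ at r = 1.01×10^6 km, T = 9.25 days = 9.25 × 86400 s = 7.992×10^5 s: μ = 4π²r³/T² = 6.36814×10^7 km³/s².
Semi-major axis of the transfer orbit: a_t = (1.600×10^5 + 1.010×10^6)/2 = 5.850×10^5 km.
Circular speed at r = 1.600×10^5 km: v_c = √(μ/r) = 19.950 km/s.
Transfer-orbit speed at the same r (vis-viva, a = a_t): v_t = √[μ(2/r − 1/a_t)] = 26.214 km/s.
Δv₁ = |v_t − v_c| = |26.214 − 19.950| = 6.264 km/s.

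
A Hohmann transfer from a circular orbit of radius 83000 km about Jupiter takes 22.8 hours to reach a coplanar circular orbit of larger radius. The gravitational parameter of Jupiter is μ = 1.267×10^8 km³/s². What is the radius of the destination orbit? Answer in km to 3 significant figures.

Transfer time t = 22.8 hours = 82080 s, and t = π√(a_t³/μ).
So a_t = (μ t²/π²)^(1/3) = (1.267×10^8 × (82080)² / π²)^(1/3) = 4.4223×10^5 km.
Since a_t = (r₁ + r₂)/2, r₂ = 2a_t − r₁ = 2×4.4223×10^5 − 83000 = 8.0146×10^5 km.

r₂ = 8.01×10^5 km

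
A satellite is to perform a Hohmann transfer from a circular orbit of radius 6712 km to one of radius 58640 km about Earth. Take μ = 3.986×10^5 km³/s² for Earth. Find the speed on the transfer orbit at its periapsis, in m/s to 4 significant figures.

v = 10320 m/s

Semi-major axis of the transfer orbit: a_t = (6712 + 58640)/2 = 32676 km.
The periapsis of the transfer ellipse is at r = 6712 km.
Applying v² = μ(2/r − 1/a_t): v = 10.32 km/s.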